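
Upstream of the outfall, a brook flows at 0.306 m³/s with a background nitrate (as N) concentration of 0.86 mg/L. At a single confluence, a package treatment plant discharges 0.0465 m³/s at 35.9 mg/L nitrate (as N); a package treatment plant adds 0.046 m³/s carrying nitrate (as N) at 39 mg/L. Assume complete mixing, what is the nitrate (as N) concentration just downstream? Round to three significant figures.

Mixed concentration C = ΣQC/ΣQ = (0.3060·0.8600 + 0.04650·35.90 + 0.04600·39.00) / 0.3985 = 3.727/0.3985 = 9.351 mg/L.

9.35 mg/L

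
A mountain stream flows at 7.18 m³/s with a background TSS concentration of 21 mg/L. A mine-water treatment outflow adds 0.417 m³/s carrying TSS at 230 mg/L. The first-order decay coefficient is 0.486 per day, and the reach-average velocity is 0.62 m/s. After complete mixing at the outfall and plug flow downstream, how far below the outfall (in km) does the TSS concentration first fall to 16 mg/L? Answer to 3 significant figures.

After mixing, C = (7.180·21.00 + 0.4170·230.0) / 7.597 = 246.7/7.597 = 32.47 mg/L.
Set 32.47·exp(−k·t) = 16 → t = ln(32.47/16)/k = 125800 s = 34.95 h.
Distance = v·t = 0.62·125800 = 78010 m = 78.01 km.

78.0 km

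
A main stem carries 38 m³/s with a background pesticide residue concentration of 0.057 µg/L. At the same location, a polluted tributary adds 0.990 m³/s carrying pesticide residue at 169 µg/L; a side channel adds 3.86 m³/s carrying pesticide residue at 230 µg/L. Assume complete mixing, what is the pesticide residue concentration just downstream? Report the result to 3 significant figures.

24.7 µg/L

Flow-weighted average: C = (38.00·0.05700 + 0.9900·169.0 + 3.860·230.0) / 42.85 = 1057/42.85 = 24.67 µg/L.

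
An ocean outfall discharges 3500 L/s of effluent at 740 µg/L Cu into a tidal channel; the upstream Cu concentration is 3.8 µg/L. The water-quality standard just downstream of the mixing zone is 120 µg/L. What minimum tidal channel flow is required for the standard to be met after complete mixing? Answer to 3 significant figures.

Set C_mix = 120: (Q·3.800 + 3500·740.0) / (Q + 3500) = 120
→ Q = 3500·(740.0 − 120)/(120 − 3.800) = 18670 L/s.

18700 L/s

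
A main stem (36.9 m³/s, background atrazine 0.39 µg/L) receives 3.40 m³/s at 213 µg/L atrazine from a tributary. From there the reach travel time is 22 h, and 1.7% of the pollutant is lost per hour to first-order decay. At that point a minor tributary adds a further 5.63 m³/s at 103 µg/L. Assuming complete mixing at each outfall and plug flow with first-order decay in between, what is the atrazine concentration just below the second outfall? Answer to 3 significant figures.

23.7 µg/L

Mass balance: C = (36.90·0.3900 + 3.400·213.0) / 40.30 = 738.6/40.30 = 18.33 µg/L; combined flow 40.30 m³/s.
1.7%/h lost → k = −ln(1 − 0.017) = 0.01715 h⁻¹.
After decay, C = 18.33 × e^(−kt) = 18.33 × 0.6858 = 12.57 µg/L.
Second outfall: C = (40.30·12.57 + 5.630·103.0)/45.93 = 23.65 µg/L.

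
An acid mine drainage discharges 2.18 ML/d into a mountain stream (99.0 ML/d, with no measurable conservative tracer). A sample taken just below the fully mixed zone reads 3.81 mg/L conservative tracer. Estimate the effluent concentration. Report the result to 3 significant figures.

Mass balance: 99.00·0 + 2.180·Cₑ = 101.2·3.810
→ Cₑ = (101.2·3.810 − 99.00·0) / 2.180 = 176.8 mg/L.

177 mg/L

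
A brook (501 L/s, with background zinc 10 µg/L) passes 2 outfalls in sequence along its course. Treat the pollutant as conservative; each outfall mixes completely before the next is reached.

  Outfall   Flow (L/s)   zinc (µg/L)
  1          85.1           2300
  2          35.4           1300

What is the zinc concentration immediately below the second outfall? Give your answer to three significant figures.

397 µg/L

After outfall 1: Q = 501.0 + 85.10 = 586.1 L/s; C = (501.0·10.00 + 85.10·2300)/586.1 = 342.5 µg/L.
After outfall 2: Q = 586.1 + 35.40 = 621.5 L/s; C = (586.1·342.5 + 35.40·1300)/621.5 = 397.0 µg/L.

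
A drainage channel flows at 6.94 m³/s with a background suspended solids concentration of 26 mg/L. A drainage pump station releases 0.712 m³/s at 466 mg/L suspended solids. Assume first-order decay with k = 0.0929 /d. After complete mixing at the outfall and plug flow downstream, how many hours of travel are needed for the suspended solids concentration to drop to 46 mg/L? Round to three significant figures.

96.9 h

Mass balance: C = (6.940·26.00 + 0.7120·466.0) / 7.652 = 512.2/7.652 = 66.94 mg/L.
66.94·exp(−k·t) = 46 → t = ln(66.94/46)/k = 348900 s = 96.92 h.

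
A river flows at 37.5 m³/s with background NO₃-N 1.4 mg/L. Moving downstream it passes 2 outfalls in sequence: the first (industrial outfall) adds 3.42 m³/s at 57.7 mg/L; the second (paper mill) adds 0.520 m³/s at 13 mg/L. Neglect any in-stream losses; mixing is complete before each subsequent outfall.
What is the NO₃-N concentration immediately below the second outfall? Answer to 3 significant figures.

Below outfall 1: Q → 40.92 m³/s, C = (37.50·1.400 + 3.420·57.70)/40.92 = 6.105 mg/L.
Below outfall 2: Q → 41.44 m³/s, C = (40.92·6.105 + 0.5200·13.00)/41.44 = 6.192 mg/L.

6.19 mg/L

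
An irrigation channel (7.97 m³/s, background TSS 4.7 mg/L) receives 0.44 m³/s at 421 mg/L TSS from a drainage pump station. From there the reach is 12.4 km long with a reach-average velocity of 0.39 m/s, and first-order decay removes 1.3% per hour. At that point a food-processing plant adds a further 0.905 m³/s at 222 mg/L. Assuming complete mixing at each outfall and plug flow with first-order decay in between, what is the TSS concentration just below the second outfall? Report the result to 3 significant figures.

Conservation of mass: C = (7.970·4.700 + 0.4400·421.0) / 8.410 = 222.7/8.410 = 26.48 mg/L; combined flow 8.410 m³/s.
Travel time t = 12.4·1000 / 0.39 = 31790 s = 8.832 h.
1.3%/h lost → k = −ln(1 − 0.013) = 0.01309 h⁻¹.
First-order decay: C = 26.48·exp(−k·t) = 26.48·0.8909 = 23.59 mg/L.
Second outfall: C = (8.410·23.59 + 0.9050·222.0)/9.315 = 42.87 mg/L.

42.9 mg/L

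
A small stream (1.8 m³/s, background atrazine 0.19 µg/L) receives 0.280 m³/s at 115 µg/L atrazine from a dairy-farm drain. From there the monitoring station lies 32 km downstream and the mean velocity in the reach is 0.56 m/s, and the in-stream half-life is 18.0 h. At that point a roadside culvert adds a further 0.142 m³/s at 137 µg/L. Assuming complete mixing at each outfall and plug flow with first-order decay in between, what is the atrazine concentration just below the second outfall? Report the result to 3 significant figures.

16.7 µg/L

Mixed concentration C = ΣQC/ΣQ = (1.800·0.1900 + 0.2800·115.0) / 2.080 = 32.54/2.080 = 15.65 µg/L; combined flow 2.080 m³/s.
Travel time t = 32·1000 / 0.56 = 57140 s = 15.87 h.
Half-life 18.0 h → k = ln 2 / 18.0 = 0.03851 h⁻¹ = 0.9242 d⁻¹.
First-order decay: C = 15.65·exp(−k·t) = 15.65·0.5427 = 8.490 µg/L.
Second outfall: C = (2.080·8.490 + 0.1420·137.0)/2.222 = 16.70 µg/L.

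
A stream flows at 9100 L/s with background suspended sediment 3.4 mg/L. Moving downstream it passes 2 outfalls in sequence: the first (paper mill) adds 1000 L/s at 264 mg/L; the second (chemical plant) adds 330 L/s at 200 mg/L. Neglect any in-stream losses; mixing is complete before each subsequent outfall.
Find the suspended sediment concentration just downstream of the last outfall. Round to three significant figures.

After outfall 1: Q = 9100 + 1000 = 10100 L/s; C = (9100·3.400 + 1000·264.0)/10100 = 29.20 mg/L.
After outfall 2: Q = 10100 + 330.0 = 10430 L/s; C = (10100·29.20 + 330.0·200.0)/10430 = 34.61 mg/L.

34.6 mg/L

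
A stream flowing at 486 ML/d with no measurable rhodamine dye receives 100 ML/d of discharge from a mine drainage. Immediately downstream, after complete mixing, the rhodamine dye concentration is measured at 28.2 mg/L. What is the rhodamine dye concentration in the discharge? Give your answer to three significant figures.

165 mg/L

Mass balance: 486.0·0 + 100.0·Cₑ = 586.0·28.20
→ Cₑ = (586.0·28.20 − 486.0·0) / 100.0 = 165.3 mg/L.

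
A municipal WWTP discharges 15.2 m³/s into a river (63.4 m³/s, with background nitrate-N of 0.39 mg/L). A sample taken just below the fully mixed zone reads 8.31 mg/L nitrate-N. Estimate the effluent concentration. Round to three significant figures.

Mass balance: 63.40·0.3900 + 15.20·Cₑ = 78.60·8.310
→ Cₑ = (78.60·8.310 − 63.40·0.3900) / 15.20 = 41.34 mg/L.

41.3 mg/L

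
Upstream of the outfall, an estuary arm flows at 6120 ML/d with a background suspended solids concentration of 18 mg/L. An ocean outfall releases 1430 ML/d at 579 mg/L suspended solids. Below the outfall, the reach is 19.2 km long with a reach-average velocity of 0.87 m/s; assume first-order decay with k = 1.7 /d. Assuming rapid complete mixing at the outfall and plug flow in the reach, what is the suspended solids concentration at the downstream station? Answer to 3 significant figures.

Flow-weighted average: C = (6120·18.00 + 1430·579.0) / 7550 = 938100/7550 = 124.3 mg/L.
Travel time t = 19.2·1000 / 0.87 = 22070 s = 6.130 h.
After decay, C = 124.3 × e^(−kt) = 124.3 × 0.6478 = 80.49 mg/L.

80.5 mg/L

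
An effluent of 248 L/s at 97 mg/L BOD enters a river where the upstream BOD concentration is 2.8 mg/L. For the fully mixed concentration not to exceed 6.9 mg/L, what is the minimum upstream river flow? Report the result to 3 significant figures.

5450 L/s

Set C_mix = 6.9: (Q·2.800 + 248.0·97.00) / (Q + 248.0) = 6.9
→ Q = 248.0·(97.00 − 6.9)/(6.9 − 2.800) = 5450 L/s.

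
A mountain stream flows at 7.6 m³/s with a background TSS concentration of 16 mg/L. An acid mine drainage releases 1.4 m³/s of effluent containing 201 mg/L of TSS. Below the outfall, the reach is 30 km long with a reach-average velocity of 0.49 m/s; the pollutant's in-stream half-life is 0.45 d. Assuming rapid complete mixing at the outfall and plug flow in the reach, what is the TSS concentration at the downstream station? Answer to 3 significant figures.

15.0 mg/L

After mixing, C = (7.600·16.00 + 1.400·201.0) / 9.000 = 403.0/9.000 = 44.78 mg/L.
Travel time t = 30·1000 / 0.49 = 61220 s = 17.01 h.
Half-life 0.45 d → k = ln 2 / 0.45 = 1.540 d⁻¹.
Decay over the reach: 44.78·exp(−kt) = 44.78·0.3357 = 15.03 mg/L.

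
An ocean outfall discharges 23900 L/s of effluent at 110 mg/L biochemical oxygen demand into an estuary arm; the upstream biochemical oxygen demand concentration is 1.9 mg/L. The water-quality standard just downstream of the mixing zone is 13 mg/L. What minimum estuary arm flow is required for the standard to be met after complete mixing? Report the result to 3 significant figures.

209000 L/s

Set C_mix = 13: (Q·1.900 + 23900·110.0) / (Q + 23900) = 13
→ Q = 23900·(110.0 − 13)/(13 − 1.900) = 208900 L/s.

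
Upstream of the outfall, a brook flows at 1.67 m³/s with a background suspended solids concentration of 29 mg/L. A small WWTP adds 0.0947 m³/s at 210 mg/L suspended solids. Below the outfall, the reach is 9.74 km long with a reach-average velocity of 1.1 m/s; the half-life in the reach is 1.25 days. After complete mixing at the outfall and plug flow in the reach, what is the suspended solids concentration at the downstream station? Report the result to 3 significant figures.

36.6 mg/L

Conservation of mass: C = (1.670·29.00 + 0.09470·210.0) / 1.765 = 68.32/1.765 = 38.71 mg/L.
Travel time t = 9.74·1000 / 1.1 = 8855 s = 2.460 h.
Half-life 1.25 d → k = ln 2 / 1.25 = 0.5545 d⁻¹.
First-order decay: C = 38.71·exp(−k·t) = 38.71·0.9448 = 36.57 mg/L.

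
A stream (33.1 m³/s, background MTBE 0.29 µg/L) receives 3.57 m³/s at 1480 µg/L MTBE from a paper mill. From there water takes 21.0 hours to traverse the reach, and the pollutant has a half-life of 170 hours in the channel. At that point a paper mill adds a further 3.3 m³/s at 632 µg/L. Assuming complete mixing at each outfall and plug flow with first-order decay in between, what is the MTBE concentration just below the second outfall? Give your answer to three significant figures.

After mixing, C = (33.10·0.2900 + 3.570·1480) / 36.67 = 5293/36.67 = 144.3 µg/L; combined flow 36.67 m³/s.
Half-life 170 h → k = ln 2 / 170 = 0.004077 h⁻¹ = 0.09786 d⁻¹.
Decay over the reach: 144.3·exp(−kt) = 144.3·0.9179 = 132.5 µg/L.
At the second outfall, C = (36.67·132.5 + 3.300·632.0) / (36.67 + 3.300) = 173.7 µg/L.

174 µg/L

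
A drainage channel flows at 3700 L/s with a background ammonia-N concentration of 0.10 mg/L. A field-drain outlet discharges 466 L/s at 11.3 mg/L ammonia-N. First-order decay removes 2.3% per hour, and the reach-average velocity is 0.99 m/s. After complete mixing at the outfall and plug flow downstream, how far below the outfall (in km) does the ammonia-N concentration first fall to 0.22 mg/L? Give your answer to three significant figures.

Flow-weighted average: C = (3700·0.1000 + 466.0·11.30) / 4166 = 5636/4166 = 1.353 mg/L.
2.3%/h lost → k = −ln(1 − 0.023) = 0.02327 h⁻¹.
Set 1.353·exp(−k·t) = 0.22 → t = ln(1.353/0.22)/k = 281000 s = 78.06 h.
Distance = v·t = 0.99·281000 = 278200 m = 278.2 km.

278 km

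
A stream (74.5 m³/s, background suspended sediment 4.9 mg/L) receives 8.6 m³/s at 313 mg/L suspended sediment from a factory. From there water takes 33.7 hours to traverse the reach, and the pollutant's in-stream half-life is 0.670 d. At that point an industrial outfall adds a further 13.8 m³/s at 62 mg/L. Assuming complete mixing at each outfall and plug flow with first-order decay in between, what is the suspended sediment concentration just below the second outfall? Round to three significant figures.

16.2 mg/L

Conservation of mass: C = (74.50·4.900 + 8.600·313.0) / 83.10 = 3057/83.10 = 36.79 mg/L; combined flow 83.10 m³/s.
Half-life 0.670 d → k = ln 2 / 0.670 = 1.035 d⁻¹.
Applying C = C₀e^(−kt): 36.79 × 0.2339 = 8.606 mg/L.
Second outfall: C = (83.10·8.606 + 13.80·62.00)/96.90 = 16.21 mg/L.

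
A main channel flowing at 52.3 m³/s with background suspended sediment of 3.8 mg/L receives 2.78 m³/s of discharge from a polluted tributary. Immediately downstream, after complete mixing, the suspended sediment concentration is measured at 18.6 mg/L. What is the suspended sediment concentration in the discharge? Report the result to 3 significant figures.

297 mg/L

Mass balance: 52.30·3.800 + 2.780·Cₑ = 55.08·18.60
→ Cₑ = (55.08·18.60 − 52.30·3.800) / 2.780 = 297.0 mg/L.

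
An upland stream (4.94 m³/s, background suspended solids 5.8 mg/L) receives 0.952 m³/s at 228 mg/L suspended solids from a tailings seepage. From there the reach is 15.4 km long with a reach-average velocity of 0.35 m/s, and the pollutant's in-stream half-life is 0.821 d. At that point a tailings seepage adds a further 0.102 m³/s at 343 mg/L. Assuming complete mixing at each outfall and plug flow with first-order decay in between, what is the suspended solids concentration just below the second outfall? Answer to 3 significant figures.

Mass balance: C = (4.940·5.800 + 0.9520·228.0) / 5.892 = 245.7/5.892 = 41.70 mg/L; combined flow 5.892 m³/s.
Travel time t = 15.4·1000 / 0.35 = 44000 s = 12.22 h.
Half-life 0.821 d → k = ln 2 / 0.821 = 0.8443 d⁻¹.
Applying C = C₀e^(−kt): 41.70 × 0.6505 = 27.13 mg/L.
Second outfall: C = (5.892·27.13 + 0.1020·343.0)/5.994 = 32.50 mg/L.

32.5 mg/L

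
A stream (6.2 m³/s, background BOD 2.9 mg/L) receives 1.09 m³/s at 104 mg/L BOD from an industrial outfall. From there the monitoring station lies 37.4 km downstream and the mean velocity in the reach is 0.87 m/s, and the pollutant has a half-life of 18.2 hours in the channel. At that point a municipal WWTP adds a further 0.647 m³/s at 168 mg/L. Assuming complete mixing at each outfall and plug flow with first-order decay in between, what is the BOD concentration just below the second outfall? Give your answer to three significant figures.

Conservation of mass: C = (6.200·2.900 + 1.090·104.0) / 7.290 = 131.3/7.290 = 18.02 mg/L; combined flow 7.290 m³/s.
Travel time t = 37.4·1000 / 0.87 = 42990 s = 11.94 h.
Half-life 18.2 h → k = ln 2 / 18.2 = 0.03809 h⁻¹ = 0.9140 d⁻¹.
First-order decay: C = 18.02·exp(−k·t) = 18.02·0.6346 = 11.43 mg/L.
Second outfall: C = (7.290·11.43 + 0.6470·168.0)/7.937 = 24.20 mg/L.

24.2 mg/L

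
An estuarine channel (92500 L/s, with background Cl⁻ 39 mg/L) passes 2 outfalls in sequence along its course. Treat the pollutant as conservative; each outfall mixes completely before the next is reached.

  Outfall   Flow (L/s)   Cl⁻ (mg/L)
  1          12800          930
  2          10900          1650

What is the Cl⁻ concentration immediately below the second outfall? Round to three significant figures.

288 mg/L

Outfall 1: combined Q = 105300 L/s; C = (92500·39.00 + 12800·930.0)/105300 = 147.3 mg/L.
Outfall 2: combined Q = 116200 L/s; C = (105300·147.3 + 10900·1650)/116200 = 288.3 mg/L.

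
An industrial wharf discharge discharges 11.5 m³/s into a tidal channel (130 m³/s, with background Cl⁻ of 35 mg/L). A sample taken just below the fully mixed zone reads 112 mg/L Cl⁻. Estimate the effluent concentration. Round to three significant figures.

Mass balance: 130.0·35.00 + 11.50·Cₑ = 141.5·112.0
→ Cₑ = (141.5·112.0 − 130.0·35.00) / 11.50 = 982.4 mg/L.

982 mg/L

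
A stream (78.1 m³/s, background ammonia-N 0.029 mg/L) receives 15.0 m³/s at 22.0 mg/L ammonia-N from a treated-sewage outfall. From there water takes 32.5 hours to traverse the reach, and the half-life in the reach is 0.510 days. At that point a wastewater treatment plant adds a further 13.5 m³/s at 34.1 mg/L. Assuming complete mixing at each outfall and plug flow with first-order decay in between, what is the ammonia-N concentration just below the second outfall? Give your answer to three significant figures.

Flow-weighted average: C = (78.10·0.02900 + 15.00·22.00) / 93.10 = 332.3/93.10 = 3.569 mg/L; combined flow 93.10 m³/s.
Half-life 0.510 d → k = ln 2 / 0.510 = 1.359 d⁻¹.
First-order decay: C = 3.569·exp(−k·t) = 3.569·0.1587 = 0.5665 mg/L.
At the second outfall, C = (93.10·0.5665 + 13.50·34.10) / (93.10 + 13.50) = 4.813 mg/L.

4.81 mg/L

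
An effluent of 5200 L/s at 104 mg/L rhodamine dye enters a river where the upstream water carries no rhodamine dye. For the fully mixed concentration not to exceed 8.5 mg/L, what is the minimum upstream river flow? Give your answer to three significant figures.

58400 L/s

Set C_mix = 8.5: (Q·0 + 5200·104.0) / (Q + 5200) = 8.5
→ Q = 5200·(104.0 − 8.5)/(8.5 − 0) = 58420 L/s.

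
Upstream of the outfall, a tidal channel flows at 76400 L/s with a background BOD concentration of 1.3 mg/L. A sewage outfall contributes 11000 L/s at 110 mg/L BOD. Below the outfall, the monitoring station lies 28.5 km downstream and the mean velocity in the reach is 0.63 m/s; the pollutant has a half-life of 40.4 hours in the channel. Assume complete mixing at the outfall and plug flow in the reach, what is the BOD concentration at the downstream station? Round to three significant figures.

Mass balance: C = (76400·1.300 + 11000·110.0) / 87400 = 1309000/87400 = 14.98 mg/L.
Travel time t = 28.5·1000 / 0.63 = 45240 s = 12.57 h.
Half-life 40.4 h → k = ln 2 / 40.4 = 0.01716 h⁻¹ = 0.4118 d⁻¹.
After decay, C = 14.98 × e^(−kt) = 14.98 × 0.8061 = 12.08 mg/L.

12.1 mg/L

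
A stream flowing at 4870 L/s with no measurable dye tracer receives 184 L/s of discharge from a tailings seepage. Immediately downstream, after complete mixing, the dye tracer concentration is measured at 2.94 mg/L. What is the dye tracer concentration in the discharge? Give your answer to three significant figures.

80.8 mg/L

Mass balance: 4870·0 + 184.0·Cₑ = 5054·2.940
→ Cₑ = (5054·2.940 − 4870·0) / 184.0 = 80.75 mg/L.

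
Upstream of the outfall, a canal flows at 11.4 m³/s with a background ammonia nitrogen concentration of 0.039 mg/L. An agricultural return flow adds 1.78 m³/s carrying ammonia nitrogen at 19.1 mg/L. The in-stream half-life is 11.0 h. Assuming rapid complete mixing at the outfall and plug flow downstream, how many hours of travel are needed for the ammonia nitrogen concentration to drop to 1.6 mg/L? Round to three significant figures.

Conservation of mass: C = (11.40·0.03900 + 1.780·19.10) / 13.18 = 34.44/13.18 = 2.613 mg/L.
Half-life 11.0 h → k = ln 2 / 11.0 = 0.06301 h⁻¹ = 1.512 d⁻¹.
2.613·exp(−k·t) = 1.6 → t = ln(2.613/1.6)/k = 28030 s = 7.785 h.

7.79 h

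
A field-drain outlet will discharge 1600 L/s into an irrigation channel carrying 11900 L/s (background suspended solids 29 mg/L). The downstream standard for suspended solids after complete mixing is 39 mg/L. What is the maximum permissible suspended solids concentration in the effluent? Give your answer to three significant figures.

113 mg/L

At the limit, (Qr·Cr + Qe·Cₑ)/(Qr + Qe) = 39:
Cₑ = (13500·39 − 11900·29.00) / 1600 = 113.4 mg/L.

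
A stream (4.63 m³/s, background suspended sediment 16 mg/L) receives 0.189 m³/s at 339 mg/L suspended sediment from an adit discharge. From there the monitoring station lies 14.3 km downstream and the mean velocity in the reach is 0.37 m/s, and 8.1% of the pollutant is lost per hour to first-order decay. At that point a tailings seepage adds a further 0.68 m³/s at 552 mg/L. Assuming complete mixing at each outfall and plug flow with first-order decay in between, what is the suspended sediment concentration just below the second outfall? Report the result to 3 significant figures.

78.4 mg/L

Flow-weighted average: C = (4.630·16.00 + 0.1890·339.0) / 4.819 = 138.2/4.819 = 28.67 mg/L; combined flow 4.819 m³/s.
Travel time t = 14.3·1000 / 0.37 = 38650 s = 10.74 h.
8.1%/h lost → k = −ln(1 − 0.081) = 0.08447 h⁻¹.
Applying C = C₀e^(−kt): 28.67 × 0.4038 = 11.58 mg/L.
Second outfall: C = (4.819·11.58 + 0.6800·552.0)/5.499 = 78.40 mg/L.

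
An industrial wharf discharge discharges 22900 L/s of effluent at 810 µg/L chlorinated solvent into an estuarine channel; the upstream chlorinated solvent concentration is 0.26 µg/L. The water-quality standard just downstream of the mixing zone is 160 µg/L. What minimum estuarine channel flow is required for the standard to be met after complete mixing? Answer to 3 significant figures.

93200 L/s

Set C_mix = 160: (Q·0.2600 + 22900·810.0) / (Q + 22900) = 160
→ Q = 22900·(810.0 − 160)/(160 − 0.2600) = 93180 L/s.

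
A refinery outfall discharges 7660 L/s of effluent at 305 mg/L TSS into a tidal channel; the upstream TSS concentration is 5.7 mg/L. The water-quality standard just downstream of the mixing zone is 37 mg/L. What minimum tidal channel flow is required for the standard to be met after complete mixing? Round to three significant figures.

65600 L/s

Set C_mix = 37: (Q·5.700 + 7660·305.0) / (Q + 7660) = 37
→ Q = 7660·(305.0 − 37)/(37 − 5.700) = 65590 L/s.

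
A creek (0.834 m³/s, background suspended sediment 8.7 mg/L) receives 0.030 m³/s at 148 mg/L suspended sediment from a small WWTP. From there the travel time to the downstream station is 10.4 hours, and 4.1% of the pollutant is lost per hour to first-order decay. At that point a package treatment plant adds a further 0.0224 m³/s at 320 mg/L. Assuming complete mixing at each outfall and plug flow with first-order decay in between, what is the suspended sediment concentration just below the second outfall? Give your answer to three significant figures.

Mixed concentration C = ΣQC/ΣQ = (0.8340·8.700 + 0.03000·148.0) / 0.8640 = 11.70/0.8640 = 13.54 mg/L; combined flow 0.8640 m³/s.
4.1%/h lost → k = −ln(1 − 0.041) = 0.04186 h⁻¹.
Applying C = C₀e^(−kt): 13.54 × 0.6470 = 8.758 mg/L.
At the second outfall, C = (0.8640·8.758 + 0.02240·320.0) / (0.8640 + 0.02240) = 16.62 mg/L.

16.6 mg/L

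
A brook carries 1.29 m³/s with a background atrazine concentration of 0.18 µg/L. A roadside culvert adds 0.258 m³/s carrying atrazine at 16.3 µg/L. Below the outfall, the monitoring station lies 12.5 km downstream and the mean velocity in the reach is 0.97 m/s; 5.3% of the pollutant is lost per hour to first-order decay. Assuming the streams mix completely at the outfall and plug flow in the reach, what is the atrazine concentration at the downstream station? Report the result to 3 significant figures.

2.36 µg/L

After mixing, C = (1.290·0.1800 + 0.2580·16.30) / 1.548 = 4.438/1.548 = 2.867 µg/L.
Travel time t = 12.5·1000 / 0.97 = 12890 s = 3.580 h.
5.3%/h lost → k = −ln(1 − 0.053) = 0.05446 h⁻¹.
Applying C = C₀e^(−kt): 2.867 × 0.8229 = 2.359 µg/L.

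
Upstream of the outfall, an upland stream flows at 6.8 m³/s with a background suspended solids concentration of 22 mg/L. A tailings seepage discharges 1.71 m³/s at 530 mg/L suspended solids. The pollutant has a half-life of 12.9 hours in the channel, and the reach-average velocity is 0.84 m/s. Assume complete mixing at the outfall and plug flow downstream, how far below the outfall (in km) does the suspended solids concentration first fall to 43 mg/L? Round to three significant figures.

Flow-weighted average: C = (6.800·22.00 + 1.710·530.0) / 8.510 = 1056/8.510 = 124.1 mg/L.
Half-life 12.9 h → k = ln 2 / 12.9 = 0.05373 h⁻¹ = 1.290 d⁻¹.
Set 124.1·exp(−k·t) = 43 → t = ln(124.1/43)/k = 71000 s = 19.72 h.
Distance = v·t = 0.84·71000 = 59640 m = 59.64 km.

59.6 km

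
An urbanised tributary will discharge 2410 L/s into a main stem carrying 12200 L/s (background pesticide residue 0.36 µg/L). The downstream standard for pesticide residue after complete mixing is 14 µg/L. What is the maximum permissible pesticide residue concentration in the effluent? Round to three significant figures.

At the limit, (Qr·Cr + Qe·Cₑ)/(Qr + Qe) = 14:
Cₑ = (14610·14 − 12200·0.3600) / 2410 = 83.05 µg/L.

83.0 µg/L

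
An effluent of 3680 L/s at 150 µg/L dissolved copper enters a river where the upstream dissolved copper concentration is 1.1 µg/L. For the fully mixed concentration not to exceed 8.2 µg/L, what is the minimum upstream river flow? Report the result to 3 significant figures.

Set C_mix = 8.2: (Q·1.100 + 3680·150.0) / (Q + 3680) = 8.2
→ Q = 3680·(150.0 − 8.2)/(8.2 − 1.100) = 73500 L/s.

73500 L/s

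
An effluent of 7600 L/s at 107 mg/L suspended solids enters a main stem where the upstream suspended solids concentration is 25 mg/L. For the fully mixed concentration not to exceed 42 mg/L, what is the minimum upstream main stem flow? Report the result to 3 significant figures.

Set C_mix = 42: (Q·25.00 + 7600·107.0) / (Q + 7600) = 42
→ Q = 7600·(107.0 − 42)/(42 − 25.00) = 29060 L/s.

29100 L/s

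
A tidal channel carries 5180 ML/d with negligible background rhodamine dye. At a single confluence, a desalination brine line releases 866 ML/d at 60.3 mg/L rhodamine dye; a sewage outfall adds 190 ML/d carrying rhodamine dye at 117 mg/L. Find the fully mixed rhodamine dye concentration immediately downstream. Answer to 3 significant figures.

11.9 mg/L

Flow-weighted average: C = (5180·0 + 866.0·60.30 + 190.0·117.0) / 6236 = 74450/6236 = 11.94 mg/L.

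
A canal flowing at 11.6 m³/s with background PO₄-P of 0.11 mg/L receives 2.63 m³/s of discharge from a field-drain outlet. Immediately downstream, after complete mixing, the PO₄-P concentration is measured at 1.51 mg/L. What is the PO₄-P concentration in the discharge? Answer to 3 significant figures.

7.68 mg/L

Mass balance: 11.60·0.1100 + 2.630·Cₑ = 14.23·1.510
→ Cₑ = (14.23·1.510 − 11.60·0.1100) / 2.630 = 7.685 mg/L.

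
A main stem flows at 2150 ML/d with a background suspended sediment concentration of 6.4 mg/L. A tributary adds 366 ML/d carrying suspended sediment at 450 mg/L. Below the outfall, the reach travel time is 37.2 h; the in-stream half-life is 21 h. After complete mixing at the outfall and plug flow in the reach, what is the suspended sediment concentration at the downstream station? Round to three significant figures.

Mixed concentration C = ΣQC/ΣQ = (2150·6.400 + 366.0·450.0) / 2516 = 178500/2516 = 70.93 mg/L.
Half-life 21 h → k = ln 2 / 21 = 0.03301 h⁻¹ = 0.7922 d⁻¹.
Decay over the reach: 70.93·exp(−kt) = 70.93·0.2929 = 20.78 mg/L.

20.8 mg/L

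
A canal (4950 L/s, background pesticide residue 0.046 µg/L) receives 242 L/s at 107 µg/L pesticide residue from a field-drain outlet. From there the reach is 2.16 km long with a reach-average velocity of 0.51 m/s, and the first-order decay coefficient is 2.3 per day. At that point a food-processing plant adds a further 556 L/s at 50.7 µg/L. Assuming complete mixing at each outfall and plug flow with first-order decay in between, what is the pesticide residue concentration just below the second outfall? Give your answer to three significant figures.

8.96 µg/L

Flow-weighted average: C = (4950·0.04600 + 242.0·107.0) / 5192 = 26120/5192 = 5.031 µg/L; combined flow 5192 L/s.
Travel time t = 2.16·1000 / 0.51 = 4235 s = 1.176 h.
Decay over the reach: 5.031·exp(−kt) = 5.031·0.8934 = 4.495 µg/L.
At the second outfall, C = (5192·4.495 + 556.0·50.70) / (5192 + 556.0) = 8.964 µg/L.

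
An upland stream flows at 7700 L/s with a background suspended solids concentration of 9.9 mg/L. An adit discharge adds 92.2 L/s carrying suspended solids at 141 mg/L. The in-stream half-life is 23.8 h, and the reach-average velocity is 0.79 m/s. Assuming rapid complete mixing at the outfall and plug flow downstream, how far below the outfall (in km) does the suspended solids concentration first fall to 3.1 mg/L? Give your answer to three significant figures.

After mixing, C = (7700·9.900 + 92.20·141.0) / 7792 = 89230/7792 = 11.45 mg/L.
Half-life 23.8 h → k = ln 2 / 23.8 = 0.02912 h⁻¹ = 0.6990 d⁻¹.
Set 11.45·exp(−k·t) = 3.1 → t = ln(11.45/3.1)/k = 161500 s = 44.87 h.
Distance = v·t = 0.79·161500 = 127600 m = 127.6 km.

128 km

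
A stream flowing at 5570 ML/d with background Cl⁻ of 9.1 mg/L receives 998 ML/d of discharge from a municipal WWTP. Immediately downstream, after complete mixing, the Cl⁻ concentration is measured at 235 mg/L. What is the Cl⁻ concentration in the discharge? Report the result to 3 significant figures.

1500 mg/L

Mass balance: 5570·9.100 + 998.0·Cₑ = 6568·235.0
→ Cₑ = (6568·235.0 − 5570·9.100) / 998.0 = 1496 mg/L.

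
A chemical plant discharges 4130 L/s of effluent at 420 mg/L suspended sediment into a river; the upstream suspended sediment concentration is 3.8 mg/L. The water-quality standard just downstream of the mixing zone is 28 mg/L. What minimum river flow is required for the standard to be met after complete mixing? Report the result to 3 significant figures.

Set C_mix = 28: (Q·3.800 + 4130·420.0) / (Q + 4130) = 28
→ Q = 4130·(420.0 − 28)/(28 − 3.800) = 66900 L/s.

66900 L/s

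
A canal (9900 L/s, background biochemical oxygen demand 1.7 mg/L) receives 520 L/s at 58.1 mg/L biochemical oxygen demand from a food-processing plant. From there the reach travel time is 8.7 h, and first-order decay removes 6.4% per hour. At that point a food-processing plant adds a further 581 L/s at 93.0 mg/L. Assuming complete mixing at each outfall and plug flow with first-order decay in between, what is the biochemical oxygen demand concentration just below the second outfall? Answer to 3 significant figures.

After mixing, C = (9900·1.700 + 520.0·58.10) / 10420 = 47040/10420 = 4.515 mg/L; combined flow 10420 L/s.
6.4%/h lost → k = −ln(1 − 0.064) = 0.06614 h⁻¹.
First-order decay: C = 4.515·exp(−k·t) = 4.515·0.5625 = 2.539 mg/L.
At the second outfall, C = (10420·2.539 + 581.0·93.00) / (10420 + 581.0) = 7.317 mg/L.

7.32 mg/L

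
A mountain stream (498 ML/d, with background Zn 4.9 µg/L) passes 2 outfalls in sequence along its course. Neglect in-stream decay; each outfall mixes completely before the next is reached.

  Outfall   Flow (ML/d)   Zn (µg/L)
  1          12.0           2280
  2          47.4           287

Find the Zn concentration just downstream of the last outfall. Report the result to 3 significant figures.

Outfall 1: combined Q = 510.0 ML/d; C = (498.0·4.900 + 12.00·2280)/510.0 = 58.43 µg/L.
Outfall 2: combined Q = 557.4 ML/d; C = (510.0·58.43 + 47.40·287.0)/557.4 = 77.87 µg/L.

77.9 µg/L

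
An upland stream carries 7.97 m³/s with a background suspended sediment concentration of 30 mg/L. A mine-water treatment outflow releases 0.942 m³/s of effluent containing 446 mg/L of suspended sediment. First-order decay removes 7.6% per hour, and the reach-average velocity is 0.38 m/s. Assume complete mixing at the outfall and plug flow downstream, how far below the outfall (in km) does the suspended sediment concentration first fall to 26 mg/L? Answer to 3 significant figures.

Conservation of mass: C = (7.970·30.00 + 0.9420·446.0) / 8.912 = 659.2/8.912 = 73.97 mg/L.
7.6%/h lost → k = −ln(1 − 0.076) = 0.07904 h⁻¹.
Set 73.97·exp(−k·t) = 26 → t = ln(73.97/26)/k = 47620 s = 13.23 h.
Distance = v·t = 0.38·47620 = 18100 m = 18.10 km.

18.1 km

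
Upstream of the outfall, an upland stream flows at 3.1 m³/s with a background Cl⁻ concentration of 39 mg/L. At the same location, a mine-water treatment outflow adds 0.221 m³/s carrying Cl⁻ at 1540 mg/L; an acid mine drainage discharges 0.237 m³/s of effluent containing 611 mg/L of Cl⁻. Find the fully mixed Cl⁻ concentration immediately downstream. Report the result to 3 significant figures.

Mass balance: C = (3.100·39.00 + 0.2210·1540 + 0.2370·611.0) / 3.558 = 606.0/3.558 = 170.3 mg/L.

170 mg/L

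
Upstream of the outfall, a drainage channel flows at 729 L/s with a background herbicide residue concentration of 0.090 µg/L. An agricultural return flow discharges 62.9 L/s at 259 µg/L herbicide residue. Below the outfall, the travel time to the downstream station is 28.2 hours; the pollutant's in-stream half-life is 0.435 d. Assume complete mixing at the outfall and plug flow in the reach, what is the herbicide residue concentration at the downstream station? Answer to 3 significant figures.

Mass balance: C = (729.0·0.09000 + 62.90·259.0) / 791.9 = 16360/791.9 = 20.66 µg/L.
Half-life 0.435 d → k = ln 2 / 0.435 = 1.593 d⁻¹.
Decay over the reach: 20.66·exp(−kt) = 20.66·0.1538 = 3.176 µg/L.

3.18 µg/L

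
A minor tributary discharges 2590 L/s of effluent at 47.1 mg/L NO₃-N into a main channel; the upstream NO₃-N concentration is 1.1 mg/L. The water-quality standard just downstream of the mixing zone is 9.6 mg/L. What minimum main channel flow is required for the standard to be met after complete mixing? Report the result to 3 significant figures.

11400 L/s

Set C_mix = 9.6: (Q·1.100 + 2590·47.10) / (Q + 2590) = 9.6
→ Q = 2590·(47.10 − 9.6)/(9.6 − 1.100) = 11430 L/s.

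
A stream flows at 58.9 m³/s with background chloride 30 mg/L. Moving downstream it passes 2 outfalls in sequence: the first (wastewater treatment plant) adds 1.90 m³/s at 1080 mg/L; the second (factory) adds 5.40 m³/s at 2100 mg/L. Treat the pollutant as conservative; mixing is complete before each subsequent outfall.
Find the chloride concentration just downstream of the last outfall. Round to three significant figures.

Below outfall 1: Q → 60.80 m³/s, C = (58.90·30.00 + 1.900·1080)/60.80 = 62.81 mg/L.
Below outfall 2: Q → 66.20 m³/s, C = (60.80·62.81 + 5.400·2100)/66.20 = 229.0 mg/L.

229 mg/L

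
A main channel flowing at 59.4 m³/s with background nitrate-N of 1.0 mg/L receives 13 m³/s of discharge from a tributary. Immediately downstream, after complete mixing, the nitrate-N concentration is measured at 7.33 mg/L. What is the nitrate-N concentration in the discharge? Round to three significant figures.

36.3 mg/L

Mass balance: 59.40·1.000 + 13.00·Cₑ = 72.40·7.330
→ Cₑ = (72.40·7.330 − 59.40·1.000) / 13.00 = 36.25 mg/L.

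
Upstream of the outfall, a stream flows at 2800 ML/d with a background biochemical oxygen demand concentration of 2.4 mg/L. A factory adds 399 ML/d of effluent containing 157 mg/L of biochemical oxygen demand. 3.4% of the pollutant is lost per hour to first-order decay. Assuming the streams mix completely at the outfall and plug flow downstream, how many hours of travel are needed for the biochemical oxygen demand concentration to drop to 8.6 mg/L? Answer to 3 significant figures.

Conservation of mass: C = (2800·2.400 + 399.0·157.0) / 3199 = 69360/3199 = 21.68 mg/L.
3.4%/h lost → k = −ln(1 − 0.034) = 0.03459 h⁻¹.
21.68·exp(−k·t) = 8.6 → t = ln(21.68/8.6)/k = 96240 s = 26.73 h.

26.7 h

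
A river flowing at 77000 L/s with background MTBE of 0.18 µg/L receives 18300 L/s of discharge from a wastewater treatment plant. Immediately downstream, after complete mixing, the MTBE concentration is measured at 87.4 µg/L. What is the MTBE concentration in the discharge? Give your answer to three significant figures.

Mass balance: 77000·0.1800 + 18300·Cₑ = 95300·87.40
→ Cₑ = (95300·87.40 − 77000·0.1800) / 18300 = 454.4 µg/L.

454 µg/L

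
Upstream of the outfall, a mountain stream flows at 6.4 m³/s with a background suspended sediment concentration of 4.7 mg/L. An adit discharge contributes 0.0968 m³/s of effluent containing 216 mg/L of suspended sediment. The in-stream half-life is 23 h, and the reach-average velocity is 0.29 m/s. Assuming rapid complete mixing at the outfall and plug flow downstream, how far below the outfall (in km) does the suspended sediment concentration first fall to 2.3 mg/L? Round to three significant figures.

42.5 km

Mixed concentration C = ΣQC/ΣQ = (6.400·4.700 + 0.09680·216.0) / 6.497 = 50.99/6.497 = 7.848 mg/L.
Half-life 23 h → k = ln 2 / 23 = 0.03014 h⁻¹ = 0.7233 d⁻¹.
Set 7.848·exp(−k·t) = 2.3 → t = ln(7.848/2.3)/k = 146600 s = 40.73 h.
Distance = v·t = 0.29·146600 = 42520 m = 42.52 km.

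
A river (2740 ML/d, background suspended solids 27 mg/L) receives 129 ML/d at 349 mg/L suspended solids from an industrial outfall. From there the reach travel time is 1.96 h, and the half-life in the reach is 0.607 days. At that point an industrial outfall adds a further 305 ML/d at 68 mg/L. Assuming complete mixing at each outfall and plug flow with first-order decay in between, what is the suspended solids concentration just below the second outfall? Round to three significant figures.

After mixing, C = (2740·27.00 + 129.0·349.0) / 2869 = 119000/2869 = 41.48 mg/L; combined flow 2869 ML/d.
Half-life 0.607 d → k = ln 2 / 0.607 = 1.142 d⁻¹.
First-order decay: C = 41.48·exp(−k·t) = 41.48·0.9110 = 37.78 mg/L.
At the second outfall, C = (2869·37.78 + 305.0·68.00) / (2869 + 305.0) = 40.69 mg/L.

40.7 mg/L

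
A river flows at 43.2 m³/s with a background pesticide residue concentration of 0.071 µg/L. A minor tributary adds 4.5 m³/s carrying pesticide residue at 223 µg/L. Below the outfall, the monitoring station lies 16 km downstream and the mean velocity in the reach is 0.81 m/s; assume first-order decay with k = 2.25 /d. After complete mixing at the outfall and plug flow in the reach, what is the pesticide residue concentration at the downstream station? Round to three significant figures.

Flow-weighted average: C = (43.20·0.07100 + 4.500·223.0) / 47.70 = 1007/47.70 = 21.10 µg/L.
Travel time t = 16·1000 / 0.81 = 19750 s = 5.487 h.
Decay over the reach: 21.10·exp(−kt) = 21.10·0.5979 = 12.62 µg/L.

12.6 µg/L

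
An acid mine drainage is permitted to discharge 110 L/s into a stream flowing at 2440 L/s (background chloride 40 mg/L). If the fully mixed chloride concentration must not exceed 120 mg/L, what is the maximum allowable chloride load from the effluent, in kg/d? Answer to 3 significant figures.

18000 kg/d

Mass balance at the limit: 2440·40.00 + 110.0·Cₑ = 2550·120 → Cₑ = 1895 mg/L.
110.0 L/s = 0.1100 m³/s. Load = 0.1100 m³/s × 1895 g/m³ × 86 400 s/d = 18010 kg/d.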